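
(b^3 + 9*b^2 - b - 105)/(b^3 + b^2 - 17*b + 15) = (b + 7)/(b - 1)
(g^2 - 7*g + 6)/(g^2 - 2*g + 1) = (g - 6)/(g - 1)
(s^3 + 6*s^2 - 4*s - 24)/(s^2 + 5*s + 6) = (s^2 + 4*s - 12)/(s + 3)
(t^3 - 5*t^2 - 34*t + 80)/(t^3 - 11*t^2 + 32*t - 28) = (t^2 - 3*t - 40)/(t^2 - 9*t + 14)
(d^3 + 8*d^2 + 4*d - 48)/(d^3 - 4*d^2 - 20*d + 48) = (d + 6)/(d - 6)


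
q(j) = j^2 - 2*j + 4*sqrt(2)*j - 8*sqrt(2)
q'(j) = 2*j - 2 + 4*sqrt(2)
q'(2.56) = 8.78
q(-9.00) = 36.77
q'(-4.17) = -4.68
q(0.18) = -10.62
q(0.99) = -6.71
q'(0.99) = 5.64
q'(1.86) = 7.38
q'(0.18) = 4.02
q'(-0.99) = 1.68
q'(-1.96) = -0.26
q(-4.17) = -9.17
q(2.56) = 4.60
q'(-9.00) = -14.34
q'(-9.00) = -14.34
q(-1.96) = -14.64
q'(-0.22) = 3.22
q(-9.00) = 36.77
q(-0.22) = -12.07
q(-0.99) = -13.95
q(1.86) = -1.05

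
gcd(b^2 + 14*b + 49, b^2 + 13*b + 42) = b + 7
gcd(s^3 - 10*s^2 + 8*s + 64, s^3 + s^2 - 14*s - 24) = s^2 - 2*s - 8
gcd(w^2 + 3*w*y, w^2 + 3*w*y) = w^2 + 3*w*y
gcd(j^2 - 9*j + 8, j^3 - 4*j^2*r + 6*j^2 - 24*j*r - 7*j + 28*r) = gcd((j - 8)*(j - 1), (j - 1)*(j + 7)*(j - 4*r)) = j - 1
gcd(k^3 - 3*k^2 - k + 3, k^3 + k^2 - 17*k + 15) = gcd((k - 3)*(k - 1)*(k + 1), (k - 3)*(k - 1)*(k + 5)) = k^2 - 4*k + 3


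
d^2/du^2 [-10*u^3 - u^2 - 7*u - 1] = -60*u - 2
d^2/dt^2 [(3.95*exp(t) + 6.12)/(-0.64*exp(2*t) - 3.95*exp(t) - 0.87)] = (-1.61792*exp(4*t) - 0.0414080000000041*exp(3*t) - 33.2179200000001*exp(2*t) - 68.282661*exp(t) + 18.041625)*exp(t)/(0.262144*exp(6*t) + 4.85376*exp(5*t) + 31.025856*exp(4*t) + 74.826035*exp(3*t) + 42.175773*exp(2*t) + 8.969265*exp(t) + 0.658503)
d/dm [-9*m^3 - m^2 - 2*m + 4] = -27*m^2 - 2*m - 2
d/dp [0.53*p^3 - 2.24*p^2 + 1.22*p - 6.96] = 1.59*p^2 - 4.48*p + 1.22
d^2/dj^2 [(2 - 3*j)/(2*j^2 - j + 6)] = 2*(-(3*j - 2)*(4*j - 1)^2 + (18*j - 7)*(2*j^2 - j + 6))/(2*j^2 - j + 6)^3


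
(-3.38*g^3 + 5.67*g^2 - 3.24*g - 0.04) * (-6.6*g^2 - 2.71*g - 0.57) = 22.308*g^5 - 28.2622*g^4 + 7.9449*g^3 + 5.8125*g^2 + 1.9552*g + 0.0228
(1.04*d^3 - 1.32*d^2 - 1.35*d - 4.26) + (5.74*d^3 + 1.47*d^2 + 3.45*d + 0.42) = 6.78*d^3 + 0.15*d^2 + 2.1*d - 3.84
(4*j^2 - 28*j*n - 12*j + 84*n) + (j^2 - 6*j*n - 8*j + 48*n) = 5*j^2 - 34*j*n - 20*j + 132*n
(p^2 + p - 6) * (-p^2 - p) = -p^4 - 2*p^3 + 5*p^2 + 6*p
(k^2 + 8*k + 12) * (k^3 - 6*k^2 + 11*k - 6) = k^5 + 2*k^4 - 25*k^3 + 10*k^2 + 84*k - 72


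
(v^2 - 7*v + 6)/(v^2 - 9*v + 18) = (v - 1)/(v - 3)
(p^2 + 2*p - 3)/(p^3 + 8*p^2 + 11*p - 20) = (p + 3)/(p^2 + 9*p + 20)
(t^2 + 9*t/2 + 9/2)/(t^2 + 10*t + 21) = (t + 3/2)/(t + 7)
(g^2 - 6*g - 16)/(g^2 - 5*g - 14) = (g - 8)/(g - 7)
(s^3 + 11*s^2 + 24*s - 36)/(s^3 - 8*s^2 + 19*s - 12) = (s^2 + 12*s + 36)/(s^2 - 7*s + 12)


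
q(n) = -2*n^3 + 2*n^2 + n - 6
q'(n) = -6*n^2 + 4*n + 1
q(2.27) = -16.82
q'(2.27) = -20.84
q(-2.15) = 20.97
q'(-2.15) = -35.34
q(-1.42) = 2.34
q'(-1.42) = -16.78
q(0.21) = -5.72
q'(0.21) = 1.58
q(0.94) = -4.95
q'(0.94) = -0.54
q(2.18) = -15.04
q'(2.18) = -18.79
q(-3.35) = 88.29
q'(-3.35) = -79.74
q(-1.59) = 5.51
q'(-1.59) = -20.53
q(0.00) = -6.00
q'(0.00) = 1.00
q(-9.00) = 1605.00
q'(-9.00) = -521.00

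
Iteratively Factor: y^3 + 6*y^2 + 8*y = (y + 2)*(y^2 + 4*y) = y*(y + 2)*(y + 4)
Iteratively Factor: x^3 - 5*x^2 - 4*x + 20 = (x - 2)*(x^2 - 3*x - 10) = (x - 5)*(x - 2)*(x + 2)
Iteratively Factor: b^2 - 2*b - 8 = (b - 4)*(b + 2)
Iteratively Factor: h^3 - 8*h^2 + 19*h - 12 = (h - 4)*(h^2 - 4*h + 3) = (h - 4)*(h - 1)*(h - 3)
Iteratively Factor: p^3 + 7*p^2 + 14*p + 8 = (p + 2)*(p^2 + 5*p + 4) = (p + 1)*(p + 2)*(p + 4)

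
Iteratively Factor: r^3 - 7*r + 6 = (r - 1)*(r^2 + r - 6) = (r - 1)*(r + 3)*(r - 2)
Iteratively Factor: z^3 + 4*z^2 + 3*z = (z + 3)*(z^2 + z) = (z + 1)*(z + 3)*(z)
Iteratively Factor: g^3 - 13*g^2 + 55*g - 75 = (g - 5)*(g^2 - 8*g + 15) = (g - 5)*(g - 3)*(g - 5)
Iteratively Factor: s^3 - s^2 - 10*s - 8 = (s - 4)*(s^2 + 3*s + 2) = (s - 4)*(s + 1)*(s + 2)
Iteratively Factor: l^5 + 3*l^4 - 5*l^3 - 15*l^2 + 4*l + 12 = (l - 1)*(l^4 + 4*l^3 - l^2 - 16*l - 12) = (l - 1)*(l + 3)*(l^3 + l^2 - 4*l - 4) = (l - 2)*(l - 1)*(l + 3)*(l^2 + 3*l + 2) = (l - 2)*(l - 1)*(l + 2)*(l + 3)*(l + 1)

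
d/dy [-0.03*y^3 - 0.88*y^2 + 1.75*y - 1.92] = -0.09*y^2 - 1.76*y + 1.75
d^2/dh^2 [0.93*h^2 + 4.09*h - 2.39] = 1.86000000000000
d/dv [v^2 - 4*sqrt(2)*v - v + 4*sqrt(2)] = 2*v - 4*sqrt(2) - 1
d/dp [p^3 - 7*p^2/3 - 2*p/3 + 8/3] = 3*p^2 - 14*p/3 - 2/3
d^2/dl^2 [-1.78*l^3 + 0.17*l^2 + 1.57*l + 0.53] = 0.34 - 10.68*l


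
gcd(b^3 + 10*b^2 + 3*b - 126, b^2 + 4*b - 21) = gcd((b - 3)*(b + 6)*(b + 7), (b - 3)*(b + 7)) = b^2 + 4*b - 21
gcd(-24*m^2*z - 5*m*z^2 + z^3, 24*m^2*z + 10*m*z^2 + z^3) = z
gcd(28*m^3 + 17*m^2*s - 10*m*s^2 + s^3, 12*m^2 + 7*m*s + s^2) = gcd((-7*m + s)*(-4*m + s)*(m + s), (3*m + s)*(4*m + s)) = 1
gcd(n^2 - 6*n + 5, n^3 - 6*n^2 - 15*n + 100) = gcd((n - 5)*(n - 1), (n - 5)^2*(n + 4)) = n - 5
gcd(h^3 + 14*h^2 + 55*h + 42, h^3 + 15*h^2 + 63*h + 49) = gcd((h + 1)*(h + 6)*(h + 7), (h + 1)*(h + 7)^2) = h^2 + 8*h + 7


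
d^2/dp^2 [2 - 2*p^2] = -4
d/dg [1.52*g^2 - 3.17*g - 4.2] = 3.04*g - 3.17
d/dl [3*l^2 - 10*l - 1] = 6*l - 10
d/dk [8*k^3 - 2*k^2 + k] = 24*k^2 - 4*k + 1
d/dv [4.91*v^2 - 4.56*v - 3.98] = 9.82*v - 4.56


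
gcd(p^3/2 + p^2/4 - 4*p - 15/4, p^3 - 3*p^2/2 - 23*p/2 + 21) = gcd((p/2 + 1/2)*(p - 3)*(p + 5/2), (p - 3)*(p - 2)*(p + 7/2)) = p - 3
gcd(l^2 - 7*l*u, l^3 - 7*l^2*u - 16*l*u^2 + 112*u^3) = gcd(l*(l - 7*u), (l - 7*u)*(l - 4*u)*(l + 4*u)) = -l + 7*u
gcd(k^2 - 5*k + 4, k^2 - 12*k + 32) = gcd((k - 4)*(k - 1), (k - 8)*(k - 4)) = k - 4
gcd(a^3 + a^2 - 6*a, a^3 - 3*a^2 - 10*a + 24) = a^2 + a - 6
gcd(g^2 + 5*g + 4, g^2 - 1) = g + 1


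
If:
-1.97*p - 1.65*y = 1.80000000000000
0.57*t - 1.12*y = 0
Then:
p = -0.83756345177665*y - 0.913705583756345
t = 1.96491228070175*y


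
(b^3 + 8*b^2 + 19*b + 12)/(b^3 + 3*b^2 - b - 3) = (b + 4)/(b - 1)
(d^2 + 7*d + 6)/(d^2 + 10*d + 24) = (d + 1)/(d + 4)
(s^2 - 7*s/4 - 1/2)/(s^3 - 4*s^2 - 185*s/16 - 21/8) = 4*(s - 2)/(4*s^2 - 17*s - 42)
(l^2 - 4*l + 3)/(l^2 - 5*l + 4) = (l - 3)/(l - 4)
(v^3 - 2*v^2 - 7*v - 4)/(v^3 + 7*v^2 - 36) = (v^3 - 2*v^2 - 7*v - 4)/(v^3 + 7*v^2 - 36)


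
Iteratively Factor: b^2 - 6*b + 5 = (b - 1)*(b - 5)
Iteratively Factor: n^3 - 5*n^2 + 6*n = (n)*(n^2 - 5*n + 6) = n*(n - 3)*(n - 2)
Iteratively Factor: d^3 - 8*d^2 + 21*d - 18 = (d - 3)*(d^2 - 5*d + 6) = (d - 3)*(d - 2)*(d - 3)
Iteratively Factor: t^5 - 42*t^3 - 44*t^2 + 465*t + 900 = (t + 3)*(t^4 - 3*t^3 - 33*t^2 + 55*t + 300) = (t + 3)^2*(t^3 - 6*t^2 - 15*t + 100) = (t + 3)^2*(t + 4)*(t^2 - 10*t + 25) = (t - 5)*(t + 3)^2*(t + 4)*(t - 5)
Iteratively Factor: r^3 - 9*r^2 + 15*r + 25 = (r - 5)*(r^2 - 4*r - 5) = (r - 5)*(r + 1)*(r - 5)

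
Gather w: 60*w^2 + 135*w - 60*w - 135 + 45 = 60*w^2 + 75*w - 90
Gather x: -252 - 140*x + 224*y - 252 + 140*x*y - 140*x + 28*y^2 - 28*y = x*(140*y - 280) + 28*y^2 + 196*y - 504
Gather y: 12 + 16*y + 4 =16*y + 16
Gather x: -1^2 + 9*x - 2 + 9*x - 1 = 18*x - 4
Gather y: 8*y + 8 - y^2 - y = -y^2 + 7*y + 8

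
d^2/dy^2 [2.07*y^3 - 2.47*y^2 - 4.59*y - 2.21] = 12.42*y - 4.94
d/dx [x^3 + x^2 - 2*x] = 3*x^2 + 2*x - 2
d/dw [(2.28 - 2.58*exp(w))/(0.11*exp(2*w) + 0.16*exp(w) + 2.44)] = (0.2838*exp(2*w) - 0.5016*exp(w) - 6.66)*exp(w)/(0.0121*exp(4*w) + 0.0352*exp(3*w) + 0.5624*exp(2*w) + 0.7808*exp(w) + 5.9536)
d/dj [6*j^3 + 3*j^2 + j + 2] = 18*j^2 + 6*j + 1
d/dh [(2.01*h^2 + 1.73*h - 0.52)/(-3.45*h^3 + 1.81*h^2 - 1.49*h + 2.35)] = (6.9345*h^4 + 11.937*h^3 - 11.5082*h^2 + 11.3294*h + 3.2907)/(11.9025*h^6 - 12.489*h^5 + 13.5571*h^4 - 21.6088*h^3 + 10.7271*h^2 - 7.003*h + 5.5225)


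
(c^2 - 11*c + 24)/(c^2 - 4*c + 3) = (c - 8)/(c - 1)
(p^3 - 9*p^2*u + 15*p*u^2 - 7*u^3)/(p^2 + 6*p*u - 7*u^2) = (p^2 - 8*p*u + 7*u^2)/(p + 7*u)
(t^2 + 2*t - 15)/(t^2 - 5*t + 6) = (t + 5)/(t - 2)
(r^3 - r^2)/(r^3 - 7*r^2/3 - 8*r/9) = 9*r*(1 - r)/(-9*r^2 + 21*r + 8)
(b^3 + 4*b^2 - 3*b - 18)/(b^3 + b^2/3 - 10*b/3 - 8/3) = 3*(b^2 + 6*b + 9)/(3*b^2 + 7*b + 4)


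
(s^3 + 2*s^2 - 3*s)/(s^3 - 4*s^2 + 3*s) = (s + 3)/(s - 3)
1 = 1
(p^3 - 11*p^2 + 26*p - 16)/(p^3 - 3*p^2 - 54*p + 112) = (p - 1)/(p + 7)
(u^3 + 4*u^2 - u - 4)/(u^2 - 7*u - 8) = (u^2 + 3*u - 4)/(u - 8)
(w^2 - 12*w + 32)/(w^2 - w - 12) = (w - 8)/(w + 3)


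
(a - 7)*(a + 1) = a^2 - 6*a - 7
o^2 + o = o*(o + 1)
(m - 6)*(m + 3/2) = m^2 - 9*m/2 - 9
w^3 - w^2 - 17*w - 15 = (w - 5)*(w + 1)*(w + 3)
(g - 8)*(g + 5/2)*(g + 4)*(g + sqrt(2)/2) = g^4 - 3*g^3/2 + sqrt(2)*g^3/2 - 42*g^2 - 3*sqrt(2)*g^2/4 - 80*g - 21*sqrt(2)*g - 40*sqrt(2)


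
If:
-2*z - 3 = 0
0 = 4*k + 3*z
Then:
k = 9/8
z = -3/2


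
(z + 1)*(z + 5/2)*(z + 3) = z^3 + 13*z^2/2 + 13*z + 15/2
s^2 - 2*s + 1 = (s - 1)^2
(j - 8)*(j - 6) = j^2 - 14*j + 48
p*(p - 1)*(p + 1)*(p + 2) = p^4 + 2*p^3 - p^2 - 2*p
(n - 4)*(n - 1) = n^2 - 5*n + 4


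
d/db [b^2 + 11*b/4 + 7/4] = 2*b + 11/4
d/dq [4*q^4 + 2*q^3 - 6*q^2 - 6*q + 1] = 16*q^3 + 6*q^2 - 12*q - 6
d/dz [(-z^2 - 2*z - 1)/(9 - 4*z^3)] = 2*(-6*z^2*(z^2 + 2*z + 1) + (z + 1)*(4*z^3 - 9))/(4*z^3 - 9)^2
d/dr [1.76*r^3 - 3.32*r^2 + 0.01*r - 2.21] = 5.28*r^2 - 6.64*r + 0.01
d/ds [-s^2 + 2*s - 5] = 2 - 2*s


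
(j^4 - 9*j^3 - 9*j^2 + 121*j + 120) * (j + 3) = j^5 - 6*j^4 - 36*j^3 + 94*j^2 + 483*j + 360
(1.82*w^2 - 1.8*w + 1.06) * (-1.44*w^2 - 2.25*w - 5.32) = -2.6208*w^4 - 1.503*w^3 - 7.1588*w^2 + 7.191*w - 5.6392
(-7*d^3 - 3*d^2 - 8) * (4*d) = -28*d^4 - 12*d^3 - 32*d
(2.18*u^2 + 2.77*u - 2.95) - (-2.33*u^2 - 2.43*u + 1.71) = 4.51*u^2 + 5.2*u - 4.66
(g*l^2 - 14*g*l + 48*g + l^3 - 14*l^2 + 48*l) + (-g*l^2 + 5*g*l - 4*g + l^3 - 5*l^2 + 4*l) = -9*g*l + 44*g + 2*l^3 - 19*l^2 + 52*l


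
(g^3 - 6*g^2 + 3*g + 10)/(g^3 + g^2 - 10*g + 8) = (g^2 - 4*g - 5)/(g^2 + 3*g - 4)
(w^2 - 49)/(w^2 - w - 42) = (w + 7)/(w + 6)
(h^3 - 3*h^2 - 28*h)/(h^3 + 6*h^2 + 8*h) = (h - 7)/(h + 2)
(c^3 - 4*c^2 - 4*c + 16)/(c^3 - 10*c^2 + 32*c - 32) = (c + 2)/(c - 4)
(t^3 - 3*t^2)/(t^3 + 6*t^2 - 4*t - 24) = t^2*(t - 3)/(t^3 + 6*t^2 - 4*t - 24)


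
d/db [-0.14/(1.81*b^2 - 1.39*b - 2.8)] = (0.5068*b - 0.1946)/(-1.81*b^2 + 1.39*b + 2.8)^2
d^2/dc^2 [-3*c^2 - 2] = -6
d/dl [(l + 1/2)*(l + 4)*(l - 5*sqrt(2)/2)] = 3*l^2 - 5*sqrt(2)*l + 9*l - 45*sqrt(2)/4 + 2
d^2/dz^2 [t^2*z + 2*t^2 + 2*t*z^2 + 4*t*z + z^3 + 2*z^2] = 4*t + 6*z + 4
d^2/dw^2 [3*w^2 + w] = 6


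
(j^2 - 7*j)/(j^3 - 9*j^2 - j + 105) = j/(j^2 - 2*j - 15)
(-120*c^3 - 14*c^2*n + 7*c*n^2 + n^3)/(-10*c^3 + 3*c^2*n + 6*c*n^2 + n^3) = (24*c^2 - 2*c*n - n^2)/(2*c^2 - c*n - n^2)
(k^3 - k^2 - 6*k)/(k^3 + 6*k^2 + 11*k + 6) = k*(k - 3)/(k^2 + 4*k + 3)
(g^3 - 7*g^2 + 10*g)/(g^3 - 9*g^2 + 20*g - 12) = g*(g - 5)/(g^2 - 7*g + 6)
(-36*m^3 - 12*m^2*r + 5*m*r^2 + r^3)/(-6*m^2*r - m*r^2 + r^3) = (6*m + r)/r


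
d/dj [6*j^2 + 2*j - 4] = 12*j + 2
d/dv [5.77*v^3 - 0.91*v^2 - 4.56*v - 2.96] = 17.31*v^2 - 1.82*v - 4.56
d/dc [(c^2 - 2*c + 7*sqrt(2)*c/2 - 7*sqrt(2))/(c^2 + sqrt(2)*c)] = (-5*sqrt(2)*c^2 + 4*c^2 + 28*sqrt(2)*c + 28)/(2*c^2*(c^2 + 2*sqrt(2)*c + 2))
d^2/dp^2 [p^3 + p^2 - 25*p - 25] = 6*p + 2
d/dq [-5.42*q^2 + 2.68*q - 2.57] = 2.68 - 10.84*q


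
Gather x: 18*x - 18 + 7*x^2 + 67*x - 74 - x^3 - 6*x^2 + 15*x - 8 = -x^3 + x^2 + 100*x - 100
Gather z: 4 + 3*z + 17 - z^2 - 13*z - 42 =-z^2 - 10*z - 21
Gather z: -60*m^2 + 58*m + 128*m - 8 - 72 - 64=-60*m^2 + 186*m - 144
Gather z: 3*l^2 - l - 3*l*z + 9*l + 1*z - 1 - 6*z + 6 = 3*l^2 + 8*l + z*(-3*l - 5) + 5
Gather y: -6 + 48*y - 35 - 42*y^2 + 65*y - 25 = -42*y^2 + 113*y - 66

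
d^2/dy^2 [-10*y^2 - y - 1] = -20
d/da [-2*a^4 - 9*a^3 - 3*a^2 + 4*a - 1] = -8*a^3 - 27*a^2 - 6*a + 4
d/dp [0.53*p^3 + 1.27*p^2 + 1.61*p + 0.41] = 1.59*p^2 + 2.54*p + 1.61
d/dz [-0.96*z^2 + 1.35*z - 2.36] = 1.35 - 1.92*z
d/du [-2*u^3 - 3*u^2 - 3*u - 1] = -6*u^2 - 6*u - 3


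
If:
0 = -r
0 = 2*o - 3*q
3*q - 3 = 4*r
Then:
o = 3/2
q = 1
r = 0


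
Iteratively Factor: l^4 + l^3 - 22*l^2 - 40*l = (l + 2)*(l^3 - l^2 - 20*l) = (l - 5)*(l + 2)*(l^2 + 4*l) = (l - 5)*(l + 2)*(l + 4)*(l)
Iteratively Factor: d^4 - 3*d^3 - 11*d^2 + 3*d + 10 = (d + 2)*(d^3 - 5*d^2 - d + 5) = (d + 1)*(d + 2)*(d^2 - 6*d + 5) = (d - 5)*(d + 1)*(d + 2)*(d - 1)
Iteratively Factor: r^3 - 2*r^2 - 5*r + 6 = (r + 2)*(r^2 - 4*r + 3) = (r - 3)*(r + 2)*(r - 1)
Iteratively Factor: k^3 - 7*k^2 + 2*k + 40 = (k - 4)*(k^2 - 3*k - 10) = (k - 4)*(k + 2)*(k - 5)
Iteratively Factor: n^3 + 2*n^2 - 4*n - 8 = (n + 2)*(n^2 - 4) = (n - 2)*(n + 2)*(n + 2)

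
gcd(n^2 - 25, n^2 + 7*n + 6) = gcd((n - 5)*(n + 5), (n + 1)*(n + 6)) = 1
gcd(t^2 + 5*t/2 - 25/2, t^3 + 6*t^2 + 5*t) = t + 5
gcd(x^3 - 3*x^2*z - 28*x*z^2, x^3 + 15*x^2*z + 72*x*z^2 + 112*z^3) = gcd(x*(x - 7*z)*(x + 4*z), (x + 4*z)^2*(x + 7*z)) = x + 4*z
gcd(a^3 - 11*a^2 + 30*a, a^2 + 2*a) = a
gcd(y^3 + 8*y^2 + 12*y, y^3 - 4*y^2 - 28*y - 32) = y + 2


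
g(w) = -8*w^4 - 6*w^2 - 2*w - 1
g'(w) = -32*w^3 - 12*w - 2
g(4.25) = -2727.91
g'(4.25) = -2509.50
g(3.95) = -2050.02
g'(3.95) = -2021.56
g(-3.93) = -1994.17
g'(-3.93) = 1987.51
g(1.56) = -66.10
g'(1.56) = -142.21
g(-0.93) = -10.31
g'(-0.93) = 34.90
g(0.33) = -2.41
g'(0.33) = -7.11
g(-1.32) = -33.10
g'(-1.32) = 87.44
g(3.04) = -745.79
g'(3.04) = -937.50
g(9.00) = -52993.00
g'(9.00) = -23438.00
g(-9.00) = -52957.00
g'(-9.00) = 23434.00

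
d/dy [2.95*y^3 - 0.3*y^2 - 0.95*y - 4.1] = 8.85*y^2 - 0.6*y - 0.95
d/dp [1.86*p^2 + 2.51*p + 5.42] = 3.72*p + 2.51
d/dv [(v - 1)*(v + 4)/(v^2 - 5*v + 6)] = 2*(-4*v^2 + 10*v - 1)/(v^4 - 10*v^3 + 37*v^2 - 60*v + 36)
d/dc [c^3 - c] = 3*c^2 - 1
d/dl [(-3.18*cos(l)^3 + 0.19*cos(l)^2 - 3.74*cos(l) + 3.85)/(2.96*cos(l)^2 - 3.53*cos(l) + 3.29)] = (9.4128*cos(l)^4 - 22.4508*cos(l)^3 + 20.9869*cos(l)^2 + 21.5418*cos(l) - 1.2859)*sin(l)/(8.7616*cos(l)^4 - 20.8976*cos(l)^3 + 31.9377*cos(l)^2 - 23.2274*cos(l) + 10.8241)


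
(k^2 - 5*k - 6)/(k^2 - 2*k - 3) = (k - 6)/(k - 3)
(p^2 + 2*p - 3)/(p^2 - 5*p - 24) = (p - 1)/(p - 8)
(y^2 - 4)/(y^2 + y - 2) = (y - 2)/(y - 1)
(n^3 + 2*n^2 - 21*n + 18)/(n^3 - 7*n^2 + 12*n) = (n^2 + 5*n - 6)/(n*(n - 4))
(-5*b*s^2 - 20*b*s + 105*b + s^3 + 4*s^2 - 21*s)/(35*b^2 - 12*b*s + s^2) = (s^2 + 4*s - 21)/(-7*b + s)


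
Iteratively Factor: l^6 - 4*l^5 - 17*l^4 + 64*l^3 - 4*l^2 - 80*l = (l - 5)*(l^5 + l^4 - 12*l^3 + 4*l^2 + 16*l) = (l - 5)*(l - 2)*(l^4 + 3*l^3 - 6*l^2 - 8*l) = l*(l - 5)*(l - 2)*(l^3 + 3*l^2 - 6*l - 8) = l*(l - 5)*(l - 2)*(l + 1)*(l^2 + 2*l - 8) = l*(l - 5)*(l - 2)^2*(l + 1)*(l + 4)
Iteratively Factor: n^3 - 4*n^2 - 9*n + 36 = (n + 3)*(n^2 - 7*n + 12) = (n - 3)*(n + 3)*(n - 4)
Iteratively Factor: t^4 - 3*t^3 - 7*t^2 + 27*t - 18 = (t - 1)*(t^3 - 2*t^2 - 9*t + 18) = (t - 1)*(t + 3)*(t^2 - 5*t + 6) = (t - 3)*(t - 1)*(t + 3)*(t - 2)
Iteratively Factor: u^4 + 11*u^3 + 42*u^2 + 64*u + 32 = (u + 1)*(u^3 + 10*u^2 + 32*u + 32) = (u + 1)*(u + 4)*(u^2 + 6*u + 8) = (u + 1)*(u + 2)*(u + 4)*(u + 4)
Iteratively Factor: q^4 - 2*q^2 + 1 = (q - 1)*(q^3 + q^2 - q - 1) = (q - 1)*(q + 1)*(q^2 - 1) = (q - 1)*(q + 1)^2*(q - 1)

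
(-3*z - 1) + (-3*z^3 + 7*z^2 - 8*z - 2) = -3*z^3 + 7*z^2 - 11*z - 3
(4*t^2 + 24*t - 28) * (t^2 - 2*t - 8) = 4*t^4 + 16*t^3 - 108*t^2 - 136*t + 224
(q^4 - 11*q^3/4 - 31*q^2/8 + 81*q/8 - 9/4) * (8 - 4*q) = -4*q^5 + 19*q^4 - 13*q^3/2 - 143*q^2/2 + 90*q - 18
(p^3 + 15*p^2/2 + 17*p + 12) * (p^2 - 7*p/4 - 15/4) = p^5 + 23*p^4/4 + p^3/8 - 367*p^2/8 - 339*p/4 - 45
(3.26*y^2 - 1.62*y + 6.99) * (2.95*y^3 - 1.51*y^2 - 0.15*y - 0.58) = 9.617*y^5 - 9.7016*y^4 + 22.5777*y^3 - 12.2027*y^2 - 0.1089*y - 4.0542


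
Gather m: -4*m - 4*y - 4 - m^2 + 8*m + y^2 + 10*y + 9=-m^2 + 4*m + y^2 + 6*y + 5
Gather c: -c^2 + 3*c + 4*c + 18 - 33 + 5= -c^2 + 7*c - 10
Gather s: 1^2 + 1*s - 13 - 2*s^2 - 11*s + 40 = -2*s^2 - 10*s + 28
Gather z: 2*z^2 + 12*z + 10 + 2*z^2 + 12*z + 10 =4*z^2 + 24*z + 20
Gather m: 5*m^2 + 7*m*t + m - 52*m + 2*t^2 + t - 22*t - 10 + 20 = 5*m^2 + m*(7*t - 51) + 2*t^2 - 21*t + 10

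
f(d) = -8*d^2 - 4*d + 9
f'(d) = -16*d - 4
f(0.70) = 2.28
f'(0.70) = -15.20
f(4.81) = -195.33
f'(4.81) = -80.96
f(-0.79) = 7.17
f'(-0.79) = 8.64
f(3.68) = -114.06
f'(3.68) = -62.88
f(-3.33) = -66.39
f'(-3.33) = 49.28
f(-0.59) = 8.58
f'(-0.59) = 5.44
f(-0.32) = 9.46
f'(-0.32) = 1.12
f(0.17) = 8.09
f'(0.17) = -6.72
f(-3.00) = -51.00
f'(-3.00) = 44.00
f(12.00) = -1191.00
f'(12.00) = -196.00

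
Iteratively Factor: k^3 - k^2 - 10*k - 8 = (k + 1)*(k^2 - 2*k - 8) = (k + 1)*(k + 2)*(k - 4)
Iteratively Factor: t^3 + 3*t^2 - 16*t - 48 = (t - 4)*(t^2 + 7*t + 12) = (t - 4)*(t + 4)*(t + 3)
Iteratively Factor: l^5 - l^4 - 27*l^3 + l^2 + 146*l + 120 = (l - 3)*(l^4 + 2*l^3 - 21*l^2 - 62*l - 40) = (l - 3)*(l + 1)*(l^3 + l^2 - 22*l - 40) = (l - 3)*(l + 1)*(l + 2)*(l^2 - l - 20) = (l - 5)*(l - 3)*(l + 1)*(l + 2)*(l + 4)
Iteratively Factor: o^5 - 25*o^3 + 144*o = (o - 3)*(o^4 + 3*o^3 - 16*o^2 - 48*o) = (o - 4)*(o - 3)*(o^3 + 7*o^2 + 12*o) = o*(o - 4)*(o - 3)*(o^2 + 7*o + 12) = o*(o - 4)*(o - 3)*(o + 3)*(o + 4)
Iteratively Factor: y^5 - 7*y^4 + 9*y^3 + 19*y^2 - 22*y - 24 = (y + 1)*(y^4 - 8*y^3 + 17*y^2 + 2*y - 24) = (y - 3)*(y + 1)*(y^3 - 5*y^2 + 2*y + 8) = (y - 3)*(y - 2)*(y + 1)*(y^2 - 3*y - 4) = (y - 3)*(y - 2)*(y + 1)^2*(y - 4)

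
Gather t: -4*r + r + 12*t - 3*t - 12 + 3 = -3*r + 9*t - 9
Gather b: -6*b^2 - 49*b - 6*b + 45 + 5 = -6*b^2 - 55*b + 50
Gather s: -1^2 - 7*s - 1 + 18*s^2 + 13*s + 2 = 18*s^2 + 6*s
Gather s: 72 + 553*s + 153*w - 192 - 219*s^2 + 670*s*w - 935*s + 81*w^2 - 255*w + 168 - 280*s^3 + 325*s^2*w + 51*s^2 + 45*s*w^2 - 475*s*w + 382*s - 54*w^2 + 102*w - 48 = -280*s^3 + s^2*(325*w - 168) + s*(45*w^2 + 195*w) + 27*w^2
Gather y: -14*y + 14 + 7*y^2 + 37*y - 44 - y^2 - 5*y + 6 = 6*y^2 + 18*y - 24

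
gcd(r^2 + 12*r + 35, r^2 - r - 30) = r + 5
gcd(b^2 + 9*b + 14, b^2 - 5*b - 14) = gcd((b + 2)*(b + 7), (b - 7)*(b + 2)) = b + 2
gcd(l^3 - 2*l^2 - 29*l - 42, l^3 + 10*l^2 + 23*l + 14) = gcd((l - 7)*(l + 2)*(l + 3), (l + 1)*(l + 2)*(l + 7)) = l + 2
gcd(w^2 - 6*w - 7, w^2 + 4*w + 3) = w + 1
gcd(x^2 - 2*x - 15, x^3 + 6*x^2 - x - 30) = x + 3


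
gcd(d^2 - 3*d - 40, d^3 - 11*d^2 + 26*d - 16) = d - 8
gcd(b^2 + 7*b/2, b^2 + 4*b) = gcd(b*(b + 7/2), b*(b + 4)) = b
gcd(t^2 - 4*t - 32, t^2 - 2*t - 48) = t - 8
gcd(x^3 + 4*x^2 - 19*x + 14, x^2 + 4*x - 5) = x - 1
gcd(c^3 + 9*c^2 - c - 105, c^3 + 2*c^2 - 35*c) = c + 7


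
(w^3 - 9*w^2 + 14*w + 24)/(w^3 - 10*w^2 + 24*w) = (w + 1)/w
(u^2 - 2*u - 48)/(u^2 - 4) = (u^2 - 2*u - 48)/(u^2 - 4)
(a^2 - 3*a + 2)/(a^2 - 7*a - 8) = (-a^2 + 3*a - 2)/(-a^2 + 7*a + 8)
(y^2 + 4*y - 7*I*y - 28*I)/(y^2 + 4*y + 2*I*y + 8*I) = (y - 7*I)/(y + 2*I)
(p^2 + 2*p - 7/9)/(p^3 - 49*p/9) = (3*p - 1)/(p*(3*p - 7))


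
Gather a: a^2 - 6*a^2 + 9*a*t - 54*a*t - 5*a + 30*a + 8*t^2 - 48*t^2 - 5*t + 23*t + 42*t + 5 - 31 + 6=-5*a^2 + a*(25 - 45*t) - 40*t^2 + 60*t - 20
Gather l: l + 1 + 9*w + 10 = l + 9*w + 11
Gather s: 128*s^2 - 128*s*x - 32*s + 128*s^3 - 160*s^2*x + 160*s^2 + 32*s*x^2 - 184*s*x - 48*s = 128*s^3 + s^2*(288 - 160*x) + s*(32*x^2 - 312*x - 80)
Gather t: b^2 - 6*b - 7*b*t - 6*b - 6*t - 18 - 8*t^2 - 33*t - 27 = b^2 - 12*b - 8*t^2 + t*(-7*b - 39) - 45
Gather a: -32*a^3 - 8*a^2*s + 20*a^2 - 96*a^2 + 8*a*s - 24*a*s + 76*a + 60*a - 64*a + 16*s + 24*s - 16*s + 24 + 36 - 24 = -32*a^3 + a^2*(-8*s - 76) + a*(72 - 16*s) + 24*s + 36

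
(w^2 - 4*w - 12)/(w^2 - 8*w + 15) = (w^2 - 4*w - 12)/(w^2 - 8*w + 15)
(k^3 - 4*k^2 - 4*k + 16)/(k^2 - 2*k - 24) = (-k^3 + 4*k^2 + 4*k - 16)/(-k^2 + 2*k + 24)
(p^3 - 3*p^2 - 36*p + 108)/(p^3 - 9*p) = (p^2 - 36)/(p*(p + 3))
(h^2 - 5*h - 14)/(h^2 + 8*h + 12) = (h - 7)/(h + 6)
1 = 1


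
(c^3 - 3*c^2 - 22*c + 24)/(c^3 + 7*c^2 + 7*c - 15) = (c^2 - 2*c - 24)/(c^2 + 8*c + 15)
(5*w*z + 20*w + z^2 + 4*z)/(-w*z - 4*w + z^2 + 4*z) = (5*w + z)/(-w + z)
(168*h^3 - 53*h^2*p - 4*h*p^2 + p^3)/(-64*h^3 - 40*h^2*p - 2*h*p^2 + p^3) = (-21*h^2 + 4*h*p + p^2)/(8*h^2 + 6*h*p + p^2)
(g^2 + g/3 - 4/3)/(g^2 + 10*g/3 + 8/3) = (g - 1)/(g + 2)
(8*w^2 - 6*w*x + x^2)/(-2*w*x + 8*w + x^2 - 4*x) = (-4*w + x)/(x - 4)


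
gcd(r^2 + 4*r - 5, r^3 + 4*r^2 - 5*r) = r^2 + 4*r - 5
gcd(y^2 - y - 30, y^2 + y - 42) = y - 6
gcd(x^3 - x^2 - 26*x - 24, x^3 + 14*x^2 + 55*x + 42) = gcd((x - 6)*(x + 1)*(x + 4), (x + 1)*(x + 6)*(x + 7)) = x + 1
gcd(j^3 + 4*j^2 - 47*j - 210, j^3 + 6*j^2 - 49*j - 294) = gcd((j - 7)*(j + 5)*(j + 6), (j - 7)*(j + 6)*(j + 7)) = j^2 - j - 42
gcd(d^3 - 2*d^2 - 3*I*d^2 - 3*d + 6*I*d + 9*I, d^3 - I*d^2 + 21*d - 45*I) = d - 3*I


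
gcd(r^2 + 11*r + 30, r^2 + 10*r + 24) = r + 6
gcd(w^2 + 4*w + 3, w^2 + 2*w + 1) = w + 1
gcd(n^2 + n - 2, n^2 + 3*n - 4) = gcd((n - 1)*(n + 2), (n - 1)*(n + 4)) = n - 1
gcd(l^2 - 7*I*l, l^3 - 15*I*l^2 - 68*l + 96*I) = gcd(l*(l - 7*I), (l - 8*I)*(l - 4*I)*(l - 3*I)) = 1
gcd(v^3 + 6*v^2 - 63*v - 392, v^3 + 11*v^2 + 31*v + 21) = v + 7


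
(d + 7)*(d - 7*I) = d^2 + 7*d - 7*I*d - 49*I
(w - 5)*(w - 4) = w^2 - 9*w + 20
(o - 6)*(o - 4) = o^2 - 10*o + 24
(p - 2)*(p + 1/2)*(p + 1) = p^3 - p^2/2 - 5*p/2 - 1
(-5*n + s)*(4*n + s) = -20*n^2 - n*s + s^2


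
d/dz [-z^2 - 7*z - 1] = -2*z - 7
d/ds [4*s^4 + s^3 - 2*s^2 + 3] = s*(16*s^2 + 3*s - 4)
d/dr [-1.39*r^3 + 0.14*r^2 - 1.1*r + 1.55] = -4.17*r^2 + 0.28*r - 1.1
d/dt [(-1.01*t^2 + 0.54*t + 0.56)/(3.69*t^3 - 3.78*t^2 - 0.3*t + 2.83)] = (3.7269*t^4 - 3.9852*t^3 - 3.855*t^2 - 1.483*t + 1.6962)/(13.6161*t^6 - 27.8964*t^5 + 12.0744*t^4 + 23.1534*t^3 - 21.3048*t^2 - 1.698*t + 8.0089)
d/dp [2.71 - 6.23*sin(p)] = -6.23*cos(p)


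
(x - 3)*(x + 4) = x^2 + x - 12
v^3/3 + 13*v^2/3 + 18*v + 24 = (v/3 + 1)*(v + 4)*(v + 6)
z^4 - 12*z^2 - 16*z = z*(z - 4)*(z + 2)^2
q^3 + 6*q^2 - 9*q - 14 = (q - 2)*(q + 1)*(q + 7)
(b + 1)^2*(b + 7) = b^3 + 9*b^2 + 15*b + 7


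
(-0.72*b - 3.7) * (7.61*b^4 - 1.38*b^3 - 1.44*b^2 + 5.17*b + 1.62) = -5.4792*b^5 - 27.1634*b^4 + 6.1428*b^3 + 1.6056*b^2 - 20.2954*b - 5.994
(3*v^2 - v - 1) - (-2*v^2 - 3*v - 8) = 5*v^2 + 2*v + 7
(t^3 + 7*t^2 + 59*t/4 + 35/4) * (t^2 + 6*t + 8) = t^5 + 13*t^4 + 259*t^3/4 + 613*t^2/4 + 341*t/2 + 70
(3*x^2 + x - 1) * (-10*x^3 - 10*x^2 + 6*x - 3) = -30*x^5 - 40*x^4 + 18*x^3 + 7*x^2 - 9*x + 3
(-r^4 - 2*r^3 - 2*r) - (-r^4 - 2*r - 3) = 3 - 2*r^3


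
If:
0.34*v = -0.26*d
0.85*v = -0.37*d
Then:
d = 0.00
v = 0.00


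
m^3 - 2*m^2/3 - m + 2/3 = (m - 1)*(m - 2/3)*(m + 1)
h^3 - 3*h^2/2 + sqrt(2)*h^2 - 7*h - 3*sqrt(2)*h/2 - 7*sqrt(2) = (h - 7/2)*(h + 2)*(h + sqrt(2))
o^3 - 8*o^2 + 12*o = o*(o - 6)*(o - 2)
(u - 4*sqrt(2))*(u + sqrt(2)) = u^2 - 3*sqrt(2)*u - 8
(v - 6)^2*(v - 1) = v^3 - 13*v^2 + 48*v - 36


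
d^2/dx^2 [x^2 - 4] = 2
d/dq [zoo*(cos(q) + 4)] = zoo*sin(q)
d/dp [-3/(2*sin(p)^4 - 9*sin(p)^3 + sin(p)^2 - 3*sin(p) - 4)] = 3*(8*sin(p)^3 - 27*sin(p)^2 + 2*sin(p) - 3)*cos(p)/(2*sin(p)^4 - 9*sin(p)^3 + sin(p)^2 - 3*sin(p) - 4)^2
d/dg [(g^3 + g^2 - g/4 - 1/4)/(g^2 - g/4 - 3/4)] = 2*(8*g^4 - 4*g^3 - 18*g^2 - 8*g + 1)/(16*g^4 - 8*g^3 - 23*g^2 + 6*g + 9)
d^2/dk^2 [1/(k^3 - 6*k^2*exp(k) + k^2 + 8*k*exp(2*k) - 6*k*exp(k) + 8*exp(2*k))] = 2*((k^3 - 6*k^2*exp(k) + k^2 + 8*k*exp(2*k) - 6*k*exp(k) + 8*exp(2*k))*(3*k^2*exp(k) - 16*k*exp(2*k) + 15*k*exp(k) - 3*k - 32*exp(2*k) + 12*exp(k) - 1) + (-6*k^2*exp(k) + 3*k^2 + 16*k*exp(2*k) - 18*k*exp(k) + 2*k + 24*exp(2*k) - 6*exp(k))^2)/(k^3 - 6*k^2*exp(k) + k^2 + 8*k*exp(2*k) - 6*k*exp(k) + 8*exp(2*k))^3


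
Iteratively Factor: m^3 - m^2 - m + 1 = (m - 1)*(m^2 - 1) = (m - 1)*(m + 1)*(m - 1)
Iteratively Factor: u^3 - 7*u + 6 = (u - 2)*(u^2 + 2*u - 3) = (u - 2)*(u - 1)*(u + 3)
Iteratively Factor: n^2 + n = (n + 1)*(n)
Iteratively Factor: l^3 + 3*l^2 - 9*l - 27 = (l + 3)*(l^2 - 9) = (l - 3)*(l + 3)*(l + 3)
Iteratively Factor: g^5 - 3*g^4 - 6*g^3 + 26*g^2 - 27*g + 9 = (g - 3)*(g^4 - 6*g^2 + 8*g - 3) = (g - 3)*(g - 1)*(g^3 + g^2 - 5*g + 3) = (g - 3)*(g - 1)^2*(g^2 + 2*g - 3) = (g - 3)*(g - 1)^3*(g + 3)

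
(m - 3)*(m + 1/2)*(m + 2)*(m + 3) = m^4 + 5*m^3/2 - 8*m^2 - 45*m/2 - 9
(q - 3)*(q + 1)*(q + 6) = q^3 + 4*q^2 - 15*q - 18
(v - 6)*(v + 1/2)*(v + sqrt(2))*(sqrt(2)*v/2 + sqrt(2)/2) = sqrt(2)*v^4/2 - 9*sqrt(2)*v^3/4 + v^3 - 17*sqrt(2)*v^2/4 - 9*v^2/2 - 17*v/2 - 3*sqrt(2)*v/2 - 3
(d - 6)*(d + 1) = d^2 - 5*d - 6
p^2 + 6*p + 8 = (p + 2)*(p + 4)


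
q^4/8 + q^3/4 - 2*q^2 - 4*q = q*(q/4 + 1)*(q/2 + 1)*(q - 4)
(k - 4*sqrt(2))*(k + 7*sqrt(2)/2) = k^2 - sqrt(2)*k/2 - 28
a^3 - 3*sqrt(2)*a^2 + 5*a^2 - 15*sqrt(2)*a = a*(a + 5)*(a - 3*sqrt(2))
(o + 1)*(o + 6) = o^2 + 7*o + 6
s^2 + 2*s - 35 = (s - 5)*(s + 7)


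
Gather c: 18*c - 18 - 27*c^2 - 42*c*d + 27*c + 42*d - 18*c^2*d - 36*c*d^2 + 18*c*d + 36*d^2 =c^2*(-18*d - 27) + c*(-36*d^2 - 24*d + 45) + 36*d^2 + 42*d - 18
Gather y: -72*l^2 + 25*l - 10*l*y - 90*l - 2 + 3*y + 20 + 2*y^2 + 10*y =-72*l^2 - 65*l + 2*y^2 + y*(13 - 10*l) + 18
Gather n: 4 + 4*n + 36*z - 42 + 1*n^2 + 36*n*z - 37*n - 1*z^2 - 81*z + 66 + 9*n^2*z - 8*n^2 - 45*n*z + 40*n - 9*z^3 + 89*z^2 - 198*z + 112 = n^2*(9*z - 7) + n*(7 - 9*z) - 9*z^3 + 88*z^2 - 243*z + 140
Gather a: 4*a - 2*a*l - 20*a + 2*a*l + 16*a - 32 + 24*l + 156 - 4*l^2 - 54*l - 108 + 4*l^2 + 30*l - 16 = 0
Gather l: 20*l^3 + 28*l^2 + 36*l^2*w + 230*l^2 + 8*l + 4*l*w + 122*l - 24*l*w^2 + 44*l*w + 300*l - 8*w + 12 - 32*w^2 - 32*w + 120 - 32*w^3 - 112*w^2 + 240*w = 20*l^3 + l^2*(36*w + 258) + l*(-24*w^2 + 48*w + 430) - 32*w^3 - 144*w^2 + 200*w + 132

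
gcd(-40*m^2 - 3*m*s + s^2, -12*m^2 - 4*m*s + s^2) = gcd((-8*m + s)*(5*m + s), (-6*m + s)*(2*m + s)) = 1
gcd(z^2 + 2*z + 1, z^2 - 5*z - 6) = z + 1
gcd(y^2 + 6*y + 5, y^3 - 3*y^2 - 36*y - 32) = y + 1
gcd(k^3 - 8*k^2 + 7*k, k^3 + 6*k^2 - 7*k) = k^2 - k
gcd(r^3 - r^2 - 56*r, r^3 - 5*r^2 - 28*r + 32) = r - 8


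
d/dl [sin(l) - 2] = cos(l)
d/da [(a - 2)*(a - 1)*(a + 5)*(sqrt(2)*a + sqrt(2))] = sqrt(2)*(4*a^3 + 9*a^2 - 22*a - 3)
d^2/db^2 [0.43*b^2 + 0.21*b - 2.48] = 0.860000000000000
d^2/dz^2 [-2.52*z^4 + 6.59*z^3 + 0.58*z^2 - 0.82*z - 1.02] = -30.24*z^2 + 39.54*z + 1.16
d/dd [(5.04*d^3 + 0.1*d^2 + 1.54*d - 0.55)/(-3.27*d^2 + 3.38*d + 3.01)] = (-16.4808*d^4 + 34.0704*d^3 + 50.885*d^2 - 2.995*d + 6.4944)/(10.6929*d^4 - 22.1052*d^3 - 8.261*d^2 + 20.3476*d + 9.0601)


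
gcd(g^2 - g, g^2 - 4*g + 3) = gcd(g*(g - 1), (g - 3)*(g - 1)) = g - 1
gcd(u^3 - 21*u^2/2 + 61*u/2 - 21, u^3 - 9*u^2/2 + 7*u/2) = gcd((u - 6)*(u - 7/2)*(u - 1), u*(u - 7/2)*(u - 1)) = u^2 - 9*u/2 + 7/2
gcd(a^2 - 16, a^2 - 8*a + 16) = a - 4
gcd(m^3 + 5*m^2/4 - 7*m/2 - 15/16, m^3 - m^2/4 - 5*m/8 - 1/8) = m + 1/4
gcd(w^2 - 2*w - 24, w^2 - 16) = w + 4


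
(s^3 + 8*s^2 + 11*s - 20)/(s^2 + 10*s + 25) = (s^2 + 3*s - 4)/(s + 5)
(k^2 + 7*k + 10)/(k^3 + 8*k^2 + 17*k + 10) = 1/(k + 1)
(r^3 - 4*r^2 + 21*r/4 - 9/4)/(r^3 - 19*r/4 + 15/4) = (2*r - 3)/(2*r + 5)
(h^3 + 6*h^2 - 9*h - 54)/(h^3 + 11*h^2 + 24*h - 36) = (h^2 - 9)/(h^2 + 5*h - 6)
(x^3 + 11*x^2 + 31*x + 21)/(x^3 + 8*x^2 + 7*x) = (x + 3)/x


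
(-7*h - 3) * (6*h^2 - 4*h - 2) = -42*h^3 + 10*h^2 + 26*h + 6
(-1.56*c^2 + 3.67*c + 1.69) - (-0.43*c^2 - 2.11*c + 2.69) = -1.13*c^2 + 5.78*c - 1.0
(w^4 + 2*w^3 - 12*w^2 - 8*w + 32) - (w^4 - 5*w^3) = 7*w^3 - 12*w^2 - 8*w + 32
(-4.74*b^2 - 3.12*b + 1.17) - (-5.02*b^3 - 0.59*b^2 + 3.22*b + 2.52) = 5.02*b^3 - 4.15*b^2 - 6.34*b - 1.35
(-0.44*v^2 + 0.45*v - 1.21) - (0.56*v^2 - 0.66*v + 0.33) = -1.0*v^2 + 1.11*v - 1.54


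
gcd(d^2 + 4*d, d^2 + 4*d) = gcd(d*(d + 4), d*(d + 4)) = d^2 + 4*d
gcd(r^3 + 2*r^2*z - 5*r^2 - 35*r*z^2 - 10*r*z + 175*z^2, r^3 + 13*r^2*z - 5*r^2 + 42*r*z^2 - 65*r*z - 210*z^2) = r^2 + 7*r*z - 5*r - 35*z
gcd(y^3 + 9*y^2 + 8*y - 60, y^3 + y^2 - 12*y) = 1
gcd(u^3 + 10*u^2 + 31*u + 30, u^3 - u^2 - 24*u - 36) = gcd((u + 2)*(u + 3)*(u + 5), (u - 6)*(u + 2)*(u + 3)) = u^2 + 5*u + 6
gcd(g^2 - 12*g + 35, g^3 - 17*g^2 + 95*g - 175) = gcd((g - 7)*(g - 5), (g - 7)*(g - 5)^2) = g^2 - 12*g + 35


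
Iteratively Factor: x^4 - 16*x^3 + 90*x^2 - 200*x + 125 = (x - 5)*(x^3 - 11*x^2 + 35*x - 25) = (x - 5)^2*(x^2 - 6*x + 5) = (x - 5)^2*(x - 1)*(x - 5)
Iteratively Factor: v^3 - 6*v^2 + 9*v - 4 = (v - 4)*(v^2 - 2*v + 1) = (v - 4)*(v - 1)*(v - 1)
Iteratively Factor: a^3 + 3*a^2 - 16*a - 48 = (a - 4)*(a^2 + 7*a + 12) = (a - 4)*(a + 3)*(a + 4)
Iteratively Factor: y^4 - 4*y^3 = (y - 4)*(y^3) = y*(y - 4)*(y^2) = y^2*(y - 4)*(y)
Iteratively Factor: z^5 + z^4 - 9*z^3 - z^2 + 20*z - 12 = (z - 2)*(z^4 + 3*z^3 - 3*z^2 - 7*z + 6) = (z - 2)*(z + 3)*(z^3 - 3*z + 2) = (z - 2)*(z - 1)*(z + 3)*(z^2 + z - 2) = (z - 2)*(z - 1)^2*(z + 3)*(z + 2)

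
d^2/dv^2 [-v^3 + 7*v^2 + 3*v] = 14 - 6*v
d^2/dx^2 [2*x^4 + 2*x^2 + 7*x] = 24*x^2 + 4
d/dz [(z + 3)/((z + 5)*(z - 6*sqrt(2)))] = (-(z + 3)*(z + 5) - (z + 3)*(z - 6*sqrt(2)) + (z + 5)*(z - 6*sqrt(2)))/((z + 5)^2*(z - 6*sqrt(2))^2)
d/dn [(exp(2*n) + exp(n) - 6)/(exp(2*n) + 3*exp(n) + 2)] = 2*(exp(2*n) + 8*exp(n) + 10)*exp(n)/(exp(4*n) + 6*exp(3*n) + 13*exp(2*n) + 12*exp(n) + 4)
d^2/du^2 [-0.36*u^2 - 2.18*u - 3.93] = -0.720000000000000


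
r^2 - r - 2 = (r - 2)*(r + 1)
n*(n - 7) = n^2 - 7*n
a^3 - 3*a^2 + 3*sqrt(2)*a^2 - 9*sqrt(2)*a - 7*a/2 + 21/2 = (a - 3)*(a - sqrt(2)/2)*(a + 7*sqrt(2)/2)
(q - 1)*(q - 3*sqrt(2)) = q^2 - 3*sqrt(2)*q - q + 3*sqrt(2)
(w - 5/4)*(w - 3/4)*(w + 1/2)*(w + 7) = w^4 + 11*w^3/2 - 169*w^2/16 + w/32 + 105/32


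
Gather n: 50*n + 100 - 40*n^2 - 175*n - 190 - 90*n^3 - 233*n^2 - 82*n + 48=-90*n^3 - 273*n^2 - 207*n - 42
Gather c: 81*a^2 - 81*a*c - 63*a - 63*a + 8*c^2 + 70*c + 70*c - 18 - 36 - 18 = 81*a^2 - 126*a + 8*c^2 + c*(140 - 81*a) - 72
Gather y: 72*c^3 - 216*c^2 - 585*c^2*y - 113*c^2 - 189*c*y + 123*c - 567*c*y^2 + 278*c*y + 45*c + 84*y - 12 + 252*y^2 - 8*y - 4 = 72*c^3 - 329*c^2 + 168*c + y^2*(252 - 567*c) + y*(-585*c^2 + 89*c + 76) - 16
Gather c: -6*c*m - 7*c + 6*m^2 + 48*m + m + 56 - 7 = c*(-6*m - 7) + 6*m^2 + 49*m + 49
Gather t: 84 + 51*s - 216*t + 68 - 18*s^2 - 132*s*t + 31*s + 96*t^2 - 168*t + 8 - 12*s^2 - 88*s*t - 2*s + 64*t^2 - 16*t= -30*s^2 + 80*s + 160*t^2 + t*(-220*s - 400) + 160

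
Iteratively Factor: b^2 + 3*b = (b + 3)*(b)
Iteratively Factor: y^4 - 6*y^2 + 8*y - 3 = (y - 1)*(y^3 + y^2 - 5*y + 3) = (y - 1)*(y + 3)*(y^2 - 2*y + 1) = (y - 1)^2*(y + 3)*(y - 1)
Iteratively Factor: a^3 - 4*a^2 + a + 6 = (a + 1)*(a^2 - 5*a + 6) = (a - 2)*(a + 1)*(a - 3)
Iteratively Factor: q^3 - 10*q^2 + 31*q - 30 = (q - 5)*(q^2 - 5*q + 6) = (q - 5)*(q - 2)*(q - 3)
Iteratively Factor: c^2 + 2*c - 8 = (c + 4)*(c - 2)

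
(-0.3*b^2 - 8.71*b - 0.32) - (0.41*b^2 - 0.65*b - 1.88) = -0.71*b^2 - 8.06*b + 1.56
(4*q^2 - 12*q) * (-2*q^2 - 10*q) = -8*q^4 - 16*q^3 + 120*q^2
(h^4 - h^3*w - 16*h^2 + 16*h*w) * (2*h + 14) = 2*h^5 - 2*h^4*w + 14*h^4 - 14*h^3*w - 32*h^3 + 32*h^2*w - 224*h^2 + 224*h*w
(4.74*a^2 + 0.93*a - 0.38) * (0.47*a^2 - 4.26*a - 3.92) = 2.2278*a^4 - 19.7553*a^3 - 22.7212*a^2 - 2.0268*a + 1.4896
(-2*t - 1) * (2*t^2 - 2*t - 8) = -4*t^3 + 2*t^2 + 18*t + 8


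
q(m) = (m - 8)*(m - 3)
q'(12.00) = 13.00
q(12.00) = 36.00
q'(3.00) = -5.00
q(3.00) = 0.00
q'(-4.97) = -20.94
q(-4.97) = 103.37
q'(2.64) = -5.72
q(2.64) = 1.93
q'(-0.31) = -11.62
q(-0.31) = 27.51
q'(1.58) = -7.84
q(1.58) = 9.12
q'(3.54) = -3.92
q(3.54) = -2.41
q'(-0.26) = -11.52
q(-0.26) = 26.93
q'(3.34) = -4.32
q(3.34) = -1.58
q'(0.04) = -10.92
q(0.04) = 23.56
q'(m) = 2*m - 11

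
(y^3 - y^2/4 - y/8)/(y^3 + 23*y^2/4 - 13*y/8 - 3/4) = y/(y + 6)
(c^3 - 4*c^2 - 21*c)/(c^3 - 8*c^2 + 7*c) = (c + 3)/(c - 1)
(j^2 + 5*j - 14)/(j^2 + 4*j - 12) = (j + 7)/(j + 6)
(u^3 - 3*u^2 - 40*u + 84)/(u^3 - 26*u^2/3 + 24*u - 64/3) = 3*(u^2 - u - 42)/(3*u^2 - 20*u + 32)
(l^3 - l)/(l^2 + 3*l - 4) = l*(l + 1)/(l + 4)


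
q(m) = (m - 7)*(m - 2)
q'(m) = 2*m - 9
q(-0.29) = 16.69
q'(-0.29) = -9.58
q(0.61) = 8.88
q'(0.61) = -7.78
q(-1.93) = 35.09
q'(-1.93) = -12.86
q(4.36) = -6.23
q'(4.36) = -0.28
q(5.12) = -5.87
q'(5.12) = 1.24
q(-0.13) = 15.19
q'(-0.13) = -9.26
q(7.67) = 3.80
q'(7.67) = 6.34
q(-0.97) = 23.67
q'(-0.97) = -10.94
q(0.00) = 14.00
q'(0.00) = -9.00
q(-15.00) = 374.00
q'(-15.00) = -39.00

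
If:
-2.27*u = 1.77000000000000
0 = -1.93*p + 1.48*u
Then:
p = -0.60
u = -0.78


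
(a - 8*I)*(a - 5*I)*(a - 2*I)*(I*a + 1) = I*a^4 + 16*a^3 - 81*I*a^2 - 146*a + 80*I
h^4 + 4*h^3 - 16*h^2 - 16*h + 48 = (h - 2)^2*(h + 2)*(h + 6)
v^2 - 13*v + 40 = (v - 8)*(v - 5)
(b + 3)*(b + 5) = b^2 + 8*b + 15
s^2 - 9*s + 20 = (s - 5)*(s - 4)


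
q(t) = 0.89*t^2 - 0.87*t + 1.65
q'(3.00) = 4.47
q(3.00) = 7.05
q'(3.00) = 4.47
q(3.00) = 7.05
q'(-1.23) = -3.06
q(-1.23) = 4.07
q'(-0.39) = -1.56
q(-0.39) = 2.12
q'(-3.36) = -6.85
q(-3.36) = 14.62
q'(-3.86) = -7.74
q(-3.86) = 18.27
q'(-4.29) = -8.51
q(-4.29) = 21.76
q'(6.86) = 11.34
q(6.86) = 37.56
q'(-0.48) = -1.72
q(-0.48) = 2.27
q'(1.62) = 2.01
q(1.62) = 2.58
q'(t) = 1.78*t - 0.87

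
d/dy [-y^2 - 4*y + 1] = -2*y - 4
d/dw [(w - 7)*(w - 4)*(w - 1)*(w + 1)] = 4*w^3 - 33*w^2 + 54*w + 11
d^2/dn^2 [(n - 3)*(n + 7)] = 2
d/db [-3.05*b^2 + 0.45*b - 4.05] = 0.45 - 6.1*b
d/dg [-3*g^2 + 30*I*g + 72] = -6*g + 30*I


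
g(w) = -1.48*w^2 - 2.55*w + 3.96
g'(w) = -2.96*w - 2.55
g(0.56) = 2.07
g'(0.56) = -4.21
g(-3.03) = -1.90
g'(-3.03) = 6.42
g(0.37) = 2.81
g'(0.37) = -3.65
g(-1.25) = 4.84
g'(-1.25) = 1.15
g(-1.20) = 4.89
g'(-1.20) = 1.00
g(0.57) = 2.03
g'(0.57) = -4.24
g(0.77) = 1.12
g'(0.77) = -4.83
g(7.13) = -89.46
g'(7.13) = -23.65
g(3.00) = -17.01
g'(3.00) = -11.43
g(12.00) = -239.76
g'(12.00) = -38.07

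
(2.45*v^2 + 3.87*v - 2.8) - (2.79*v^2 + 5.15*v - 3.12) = -0.34*v^2 - 1.28*v + 0.32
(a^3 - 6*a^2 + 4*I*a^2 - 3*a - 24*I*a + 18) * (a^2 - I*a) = a^5 - 6*a^4 + 3*I*a^4 + a^3 - 18*I*a^3 - 6*a^2 + 3*I*a^2 - 18*I*a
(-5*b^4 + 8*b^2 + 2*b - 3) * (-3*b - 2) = 15*b^5 + 10*b^4 - 24*b^3 - 22*b^2 + 5*b + 6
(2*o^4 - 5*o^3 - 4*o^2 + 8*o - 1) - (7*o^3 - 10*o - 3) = 2*o^4 - 12*o^3 - 4*o^2 + 18*o + 2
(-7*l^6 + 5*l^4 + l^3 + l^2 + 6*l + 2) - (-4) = -7*l^6 + 5*l^4 + l^3 + l^2 + 6*l + 6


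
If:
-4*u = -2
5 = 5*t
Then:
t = 1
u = 1/2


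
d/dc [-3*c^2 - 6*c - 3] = -6*c - 6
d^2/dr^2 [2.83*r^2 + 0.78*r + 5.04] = 5.66000000000000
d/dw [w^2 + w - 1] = 2*w + 1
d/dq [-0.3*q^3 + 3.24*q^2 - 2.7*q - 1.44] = -0.9*q^2 + 6.48*q - 2.7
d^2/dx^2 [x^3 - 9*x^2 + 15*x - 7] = 6*x - 18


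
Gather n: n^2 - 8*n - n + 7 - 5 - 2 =n^2 - 9*n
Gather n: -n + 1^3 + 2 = 3 - n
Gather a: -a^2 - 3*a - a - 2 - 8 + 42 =-a^2 - 4*a + 32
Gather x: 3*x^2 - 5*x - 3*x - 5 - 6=3*x^2 - 8*x - 11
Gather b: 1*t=t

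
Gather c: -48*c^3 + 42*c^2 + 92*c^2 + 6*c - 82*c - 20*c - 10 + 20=-48*c^3 + 134*c^2 - 96*c + 10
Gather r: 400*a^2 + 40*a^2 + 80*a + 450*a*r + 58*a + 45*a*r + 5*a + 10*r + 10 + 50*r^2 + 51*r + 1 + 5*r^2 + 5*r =440*a^2 + 143*a + 55*r^2 + r*(495*a + 66) + 11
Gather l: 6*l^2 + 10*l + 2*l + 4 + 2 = 6*l^2 + 12*l + 6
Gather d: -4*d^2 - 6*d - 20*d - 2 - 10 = -4*d^2 - 26*d - 12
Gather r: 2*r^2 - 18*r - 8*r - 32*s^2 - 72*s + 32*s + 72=2*r^2 - 26*r - 32*s^2 - 40*s + 72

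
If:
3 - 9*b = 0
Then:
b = 1/3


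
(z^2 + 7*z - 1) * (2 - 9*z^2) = -9*z^4 - 63*z^3 + 11*z^2 + 14*z - 2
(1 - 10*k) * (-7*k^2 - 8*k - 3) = 70*k^3 + 73*k^2 + 22*k - 3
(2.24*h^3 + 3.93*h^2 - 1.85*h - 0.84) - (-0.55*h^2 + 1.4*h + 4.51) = 2.24*h^3 + 4.48*h^2 - 3.25*h - 5.35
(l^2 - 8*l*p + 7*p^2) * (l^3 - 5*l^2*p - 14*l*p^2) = l^5 - 13*l^4*p + 33*l^3*p^2 + 77*l^2*p^3 - 98*l*p^4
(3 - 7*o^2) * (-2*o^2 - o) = 14*o^4 + 7*o^3 - 6*o^2 - 3*o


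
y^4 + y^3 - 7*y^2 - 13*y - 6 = (y - 3)*(y + 1)^2*(y + 2)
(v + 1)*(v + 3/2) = v^2 + 5*v/2 + 3/2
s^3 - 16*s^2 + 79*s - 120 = (s - 8)*(s - 5)*(s - 3)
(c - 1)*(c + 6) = c^2 + 5*c - 6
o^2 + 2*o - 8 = (o - 2)*(o + 4)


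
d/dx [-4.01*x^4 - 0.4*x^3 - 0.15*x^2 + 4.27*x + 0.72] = -16.04*x^3 - 1.2*x^2 - 0.3*x + 4.27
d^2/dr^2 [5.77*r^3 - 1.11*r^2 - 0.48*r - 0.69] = 34.62*r - 2.22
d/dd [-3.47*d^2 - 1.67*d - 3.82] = -6.94*d - 1.67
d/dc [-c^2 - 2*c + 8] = -2*c - 2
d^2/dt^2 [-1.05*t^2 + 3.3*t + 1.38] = -2.10000000000000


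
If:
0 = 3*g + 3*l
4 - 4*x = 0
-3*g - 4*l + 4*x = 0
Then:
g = -4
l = 4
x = 1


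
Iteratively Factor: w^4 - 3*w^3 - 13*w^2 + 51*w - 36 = (w - 3)*(w^3 - 13*w + 12) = (w - 3)^2*(w^2 + 3*w - 4) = (w - 3)^2*(w - 1)*(w + 4)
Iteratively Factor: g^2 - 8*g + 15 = (g - 3)*(g - 5)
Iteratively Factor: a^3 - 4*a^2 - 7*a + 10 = (a - 1)*(a^2 - 3*a - 10) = (a - 5)*(a - 1)*(a + 2)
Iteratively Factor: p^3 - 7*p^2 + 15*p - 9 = (p - 1)*(p^2 - 6*p + 9) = (p - 3)*(p - 1)*(p - 3)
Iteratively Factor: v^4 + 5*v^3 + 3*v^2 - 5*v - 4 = (v + 1)*(v^3 + 4*v^2 - v - 4) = (v - 1)*(v + 1)*(v^2 + 5*v + 4) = (v - 1)*(v + 1)^2*(v + 4)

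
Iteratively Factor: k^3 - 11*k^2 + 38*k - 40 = (k - 2)*(k^2 - 9*k + 20) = (k - 4)*(k - 2)*(k - 5)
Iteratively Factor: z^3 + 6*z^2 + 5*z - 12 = (z + 4)*(z^2 + 2*z - 3) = (z + 3)*(z + 4)*(z - 1)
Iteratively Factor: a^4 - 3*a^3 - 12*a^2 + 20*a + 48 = (a - 4)*(a^3 + a^2 - 8*a - 12) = (a - 4)*(a - 3)*(a^2 + 4*a + 4) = (a - 4)*(a - 3)*(a + 2)*(a + 2)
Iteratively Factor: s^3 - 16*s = (s + 4)*(s^2 - 4*s) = s*(s + 4)*(s - 4)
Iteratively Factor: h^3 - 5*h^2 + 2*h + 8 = (h - 2)*(h^2 - 3*h - 4) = (h - 2)*(h + 1)*(h - 4)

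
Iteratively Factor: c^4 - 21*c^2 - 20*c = (c)*(c^3 - 21*c - 20) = c*(c + 1)*(c^2 - c - 20) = c*(c - 5)*(c + 1)*(c + 4)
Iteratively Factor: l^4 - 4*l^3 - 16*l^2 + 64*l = (l - 4)*(l^3 - 16*l) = (l - 4)^2*(l^2 + 4*l) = l*(l - 4)^2*(l + 4)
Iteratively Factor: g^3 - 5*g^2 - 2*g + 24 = (g - 3)*(g^2 - 2*g - 8) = (g - 4)*(g - 3)*(g + 2)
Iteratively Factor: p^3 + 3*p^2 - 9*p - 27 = (p - 3)*(p^2 + 6*p + 9) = (p - 3)*(p + 3)*(p + 3)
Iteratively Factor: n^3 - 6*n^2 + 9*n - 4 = (n - 1)*(n^2 - 5*n + 4) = (n - 1)^2*(n - 4)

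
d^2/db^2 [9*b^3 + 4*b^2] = 54*b + 8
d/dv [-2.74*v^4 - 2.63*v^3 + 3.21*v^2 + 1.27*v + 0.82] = -10.96*v^3 - 7.89*v^2 + 6.42*v + 1.27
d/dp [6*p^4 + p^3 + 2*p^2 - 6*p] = 24*p^3 + 3*p^2 + 4*p - 6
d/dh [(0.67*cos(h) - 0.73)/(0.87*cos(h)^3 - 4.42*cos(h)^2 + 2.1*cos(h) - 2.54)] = (1.1658*cos(h)^3 - 4.8667*cos(h)^2 + 6.4532*cos(h) + 0.1688)*sin(h)/(0.7569*cos(h)^6 - 7.6908*cos(h)^5 + 23.1904*cos(h)^4 - 22.9836*cos(h)^3 + 26.8636*cos(h)^2 - 10.668*cos(h) + 6.4516)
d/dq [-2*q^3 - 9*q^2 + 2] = 6*q*(-q - 3)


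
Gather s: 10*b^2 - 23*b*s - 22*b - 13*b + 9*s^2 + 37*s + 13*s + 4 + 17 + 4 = 10*b^2 - 35*b + 9*s^2 + s*(50 - 23*b) + 25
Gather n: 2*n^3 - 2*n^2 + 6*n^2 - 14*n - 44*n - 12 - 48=2*n^3 + 4*n^2 - 58*n - 60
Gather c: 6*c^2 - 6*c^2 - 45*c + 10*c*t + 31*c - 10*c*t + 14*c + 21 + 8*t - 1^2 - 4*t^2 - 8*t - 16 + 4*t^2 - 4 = 0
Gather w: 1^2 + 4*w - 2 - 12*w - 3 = -8*w - 4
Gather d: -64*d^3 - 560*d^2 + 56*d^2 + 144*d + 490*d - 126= -64*d^3 - 504*d^2 + 634*d - 126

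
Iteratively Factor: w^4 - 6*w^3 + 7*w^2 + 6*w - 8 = (w - 2)*(w^3 - 4*w^2 - w + 4) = (w - 2)*(w + 1)*(w^2 - 5*w + 4) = (w - 4)*(w - 2)*(w + 1)*(w - 1)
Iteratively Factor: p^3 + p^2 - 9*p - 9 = (p - 3)*(p^2 + 4*p + 3) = (p - 3)*(p + 3)*(p + 1)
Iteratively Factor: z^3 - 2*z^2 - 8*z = (z - 4)*(z^2 + 2*z) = z*(z - 4)*(z + 2)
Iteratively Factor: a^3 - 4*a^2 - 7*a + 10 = (a - 1)*(a^2 - 3*a - 10) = (a - 1)*(a + 2)*(a - 5)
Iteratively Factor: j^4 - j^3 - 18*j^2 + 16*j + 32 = (j - 2)*(j^3 + j^2 - 16*j - 16) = (j - 2)*(j + 1)*(j^2 - 16) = (j - 4)*(j - 2)*(j + 1)*(j + 4)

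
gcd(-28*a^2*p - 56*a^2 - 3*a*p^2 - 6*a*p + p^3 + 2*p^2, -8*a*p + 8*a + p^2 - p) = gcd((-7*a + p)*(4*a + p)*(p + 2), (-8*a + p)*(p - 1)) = 1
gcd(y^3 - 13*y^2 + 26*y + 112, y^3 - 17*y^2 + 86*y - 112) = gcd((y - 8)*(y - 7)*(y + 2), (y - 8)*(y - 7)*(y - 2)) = y^2 - 15*y + 56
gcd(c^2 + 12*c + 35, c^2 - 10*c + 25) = 1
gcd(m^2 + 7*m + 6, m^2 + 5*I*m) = 1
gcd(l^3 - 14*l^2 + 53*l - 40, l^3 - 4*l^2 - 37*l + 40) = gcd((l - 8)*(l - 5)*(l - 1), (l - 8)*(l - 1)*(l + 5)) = l^2 - 9*l + 8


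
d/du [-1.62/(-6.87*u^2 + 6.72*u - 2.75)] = (10.8864 - 22.2588*u)/(6.87*u^2 - 6.72*u + 2.75)^2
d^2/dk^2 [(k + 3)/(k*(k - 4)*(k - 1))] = 6*(k^5 + k^4 - 33*k^3 + 87*k^2 - 60*k + 16)/(k^3*(k^6 - 15*k^5 + 87*k^4 - 245*k^3 + 348*k^2 - 240*k + 64))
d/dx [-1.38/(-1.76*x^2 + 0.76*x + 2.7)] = (1.0488 - 4.8576*x)/(-1.76*x^2 + 0.76*x + 2.7)^2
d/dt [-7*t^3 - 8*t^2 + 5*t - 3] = -21*t^2 - 16*t + 5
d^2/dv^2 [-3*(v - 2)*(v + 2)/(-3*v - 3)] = -6/(v^3 + 3*v^2 + 3*v + 1)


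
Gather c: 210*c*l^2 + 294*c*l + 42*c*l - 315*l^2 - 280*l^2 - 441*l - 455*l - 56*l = c*(210*l^2 + 336*l) - 595*l^2 - 952*l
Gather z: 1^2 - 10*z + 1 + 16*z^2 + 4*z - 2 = 16*z^2 - 6*z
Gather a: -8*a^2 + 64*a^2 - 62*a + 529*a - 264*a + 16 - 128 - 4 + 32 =56*a^2 + 203*a - 84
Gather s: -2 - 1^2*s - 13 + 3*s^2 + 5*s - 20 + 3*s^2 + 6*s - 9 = 6*s^2 + 10*s - 44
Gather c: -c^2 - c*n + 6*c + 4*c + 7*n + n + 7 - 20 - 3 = -c^2 + c*(10 - n) + 8*n - 16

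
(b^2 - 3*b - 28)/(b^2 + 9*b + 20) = (b - 7)/(b + 5)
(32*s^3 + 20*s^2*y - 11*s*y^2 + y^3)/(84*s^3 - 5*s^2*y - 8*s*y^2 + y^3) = (-8*s^2 - 7*s*y + y^2)/(-21*s^2 - 4*s*y + y^2)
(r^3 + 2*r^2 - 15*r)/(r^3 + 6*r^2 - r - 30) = r*(r - 3)/(r^2 + r - 6)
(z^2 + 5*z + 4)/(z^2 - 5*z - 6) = (z + 4)/(z - 6)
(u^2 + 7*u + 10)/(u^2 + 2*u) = (u + 5)/u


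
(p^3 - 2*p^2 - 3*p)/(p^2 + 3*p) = (p^2 - 2*p - 3)/(p + 3)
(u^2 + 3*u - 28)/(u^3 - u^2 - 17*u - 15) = (-u^2 - 3*u + 28)/(-u^3 + u^2 + 17*u + 15)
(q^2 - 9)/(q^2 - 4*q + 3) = (q + 3)/(q - 1)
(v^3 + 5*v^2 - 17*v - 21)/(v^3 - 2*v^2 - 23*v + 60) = (v^2 + 8*v + 7)/(v^2 + v - 20)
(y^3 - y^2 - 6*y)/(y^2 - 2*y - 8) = y*(y - 3)/(y - 4)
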